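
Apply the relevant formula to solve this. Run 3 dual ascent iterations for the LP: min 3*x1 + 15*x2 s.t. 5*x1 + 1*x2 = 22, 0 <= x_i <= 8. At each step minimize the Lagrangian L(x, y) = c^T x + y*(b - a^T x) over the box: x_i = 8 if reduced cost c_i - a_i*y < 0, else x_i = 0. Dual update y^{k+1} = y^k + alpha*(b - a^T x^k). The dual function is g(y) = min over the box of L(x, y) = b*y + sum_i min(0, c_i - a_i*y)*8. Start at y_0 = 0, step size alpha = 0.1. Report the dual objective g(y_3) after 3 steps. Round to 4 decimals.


Dual ascent for LP: min 3*x1 + 15*x2, 5*x1 + 1*x2 = 22, 0 <= x_i <= 8
Step 1: y^k = 0.0, reduced costs: (3.0, 15.0)
  x^k = (0.0, 0.0), subgradient = b - a^T x = 22.0
  y^{k+1} = 0.0 + 0.1*22.0 = 2.2
Step 2: y^k = 2.2, reduced costs: (-8.0, 12.8)
  x^k = (8.0, 0.0), subgradient = b - a^T x = -18.0
  y^{k+1} = 2.2 + 0.1*-18.0 = 0.4
Step 3: y^k = 0.4, reduced costs: (1.0, 14.6)
  x^k = (0.0, 0.0), subgradient = b - a^T x = 22.0
  y^{k+1} = 0.4 + 0.1*22.0 = 2.6
Dual objective at y_3 = 2.6: reduced costs (-10.0, 12.4), box minimizer x = (8.0, 0.0)
g(y_3) = b*y + (c1 - a1*y)*x1 + (c2 - a2*y)*x2 = 22*2.6 + (-10.0)*8.0 + 12.4*0.0 = 57.2 - 80.0 + 0.0 = -22.8


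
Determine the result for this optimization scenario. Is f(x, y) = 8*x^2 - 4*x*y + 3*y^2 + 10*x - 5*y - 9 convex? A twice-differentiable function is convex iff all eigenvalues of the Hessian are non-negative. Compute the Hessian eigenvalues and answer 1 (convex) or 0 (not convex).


The Hessian of f(x,y) = 8*x^2 - 4*x*y + 3*y^2 + 10*x - 5*y - 9 is:
H = [[16, -4], [-4, 6]]
Trace = 16 + 6 = 22
Determinant = 16*6 - (-4)^2 = 80
Discriminant = (22)^2 - 4*80 = 164.0
Eigenvalues: lambda_1 = 4.5969, lambda_2 = 17.4031
The function is convex.

1


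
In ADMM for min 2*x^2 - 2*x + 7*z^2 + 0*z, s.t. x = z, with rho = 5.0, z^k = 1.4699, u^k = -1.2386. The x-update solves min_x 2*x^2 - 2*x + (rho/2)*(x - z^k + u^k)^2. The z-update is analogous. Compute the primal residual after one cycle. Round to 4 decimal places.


ADMM iteration with rho = 5.0, z^k = 1.4699, u^k = -1.2386
Step 1: x-update.
Minimize 2*x^2 - 2*x + (5.0/2)*(x - 1.4699 - 1.2386)^2
FOC: (2*2 + 5.0)*x = 2 + 5.0*(1.4699 + 1.2386)
x^{k+1} = 1.7269
Step 2: z-update.
Minimize 7*z^2 + 0*z + (5.0/2)*(1.7269 - z - 1.2386)^2
FOC: (2*7 + 5.0)*z = 0 + 5.0*(1.7269 - 1.2386)
z^{k+1} = 0.1285
Step 3: u-update.
u^{k+1} = -1.2386 + 1.7269 - 0.1285 = 0.3598
Step 4: Primal residual = |1.7269 - 0.1285| = 1.5984


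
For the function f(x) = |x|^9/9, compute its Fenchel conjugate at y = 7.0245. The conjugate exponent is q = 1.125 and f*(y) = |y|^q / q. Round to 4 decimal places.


The conjugate exponent q satisfies 1/p + 1/q = 1.
p = 9, so q = 9/(9 - 1) = 1.125
|y|^q = 7.0245^1.125 = 8.9628
f*(7.0245) = 8.9628 / 1.125 = 7.9669


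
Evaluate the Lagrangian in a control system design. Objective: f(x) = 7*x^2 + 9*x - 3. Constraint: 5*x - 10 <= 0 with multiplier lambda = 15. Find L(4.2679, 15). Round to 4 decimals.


Step 1: Evaluate f(x).
f(4.2679) = 7*4.2679^2 + 9*4.2679 - 3 = 162.9159
Step 2: Evaluate g(x).
g(4.2679) = 5*4.2679 - 10 = 11.3395
Step 3: Compute Lagrangian.
L = 162.9159 + 15*11.3395 = 333.0084


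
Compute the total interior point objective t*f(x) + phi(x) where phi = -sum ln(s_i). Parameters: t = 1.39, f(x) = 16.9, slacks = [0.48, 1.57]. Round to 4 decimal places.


Step 1: Compute log-barrier.
ln values: [-0.734, 0.4511]
phi = -(-0.734 + 0.4511) = 0.2829
Step 2: Compute augmented objective.
t*f(x) = 1.39*16.9 = 23.491
Total = 23.491 + 0.2829 = 23.7739


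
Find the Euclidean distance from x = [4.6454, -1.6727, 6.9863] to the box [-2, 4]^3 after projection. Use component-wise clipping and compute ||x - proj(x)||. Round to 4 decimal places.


Project each component onto [-2, 4].
clip(4.6454) = 4.0, clip(-1.6727) = -1.6727, clip(6.9863) = 4.0
Projection = [4.0, -1.6727, 4.0]
Squared diffs: [0.4165, 0.0, 8.918]
Distance = sqrt(9.3345) = 3.0552


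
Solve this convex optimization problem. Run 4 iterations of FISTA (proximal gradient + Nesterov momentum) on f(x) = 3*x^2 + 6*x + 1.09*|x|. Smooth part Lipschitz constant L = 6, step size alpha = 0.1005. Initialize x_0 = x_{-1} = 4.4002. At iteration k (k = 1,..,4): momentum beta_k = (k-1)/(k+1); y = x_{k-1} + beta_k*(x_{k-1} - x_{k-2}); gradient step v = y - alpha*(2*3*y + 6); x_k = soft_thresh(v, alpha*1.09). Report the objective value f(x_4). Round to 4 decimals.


FISTA on f(x) = 3*x^2 + 6*x + 1.09*|x|
L = 6, alpha = 0.1005
Iteration 1: beta = 0.0, y = 4.4002 + 0.0*(4.4002 - 4.4002) = 4.4002
  grad(y) = 32.4012, v = y - alpha*grad = 1.1439
  prox(v) = soft_thresh(1.1439, 0.1095) = 1.0343
Iteration 2: beta = 0.3333, y = 1.0343 + 0.3333*(1.0343 - 4.4002) = -0.0876
  grad(y) = 5.4743, v = y - alpha*grad = -0.6378
  prox(v) = soft_thresh(-0.6378, 0.1095) = -0.5282
Iteration 3: beta = 0.5, y = -0.5282 + 0.5*(-0.5282 - 1.0343) = -1.3095
  grad(y) = -1.8572, v = y - alpha*grad = -1.1229
  prox(v) = soft_thresh(-1.1229, 0.1095) = -1.0133
Iteration 4: beta = 0.6, y = -1.0133 + 0.6*(-1.0133 + 0.5282) = -1.3044
  grad(y) = -1.8264, v = y - alpha*grad = -1.1208
  prox(v) = soft_thresh(-1.1208, 0.1095) = -1.0113
f(x_4) = 3*(-1.0113)^2 + 6*(-1.0113) + 1.09*|-1.0113| = -1.8973


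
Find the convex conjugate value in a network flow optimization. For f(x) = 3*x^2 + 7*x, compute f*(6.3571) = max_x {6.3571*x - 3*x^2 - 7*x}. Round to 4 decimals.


f*(y) = sup_x {y*x - a*x^2 - b*x} = sup_x {(y-b)*x - a*x^2}
FOC: (y - b) - 2a*x = 0 => x* = (y - b)/(2a)
x* = (6.3571 - 7)/(2*3) = -0.1072
f*(6.3571) = (y-b)^2/(4a) = (6.3571 - 7)^2/(4*3)
= 0.4133/12 = 0.0344


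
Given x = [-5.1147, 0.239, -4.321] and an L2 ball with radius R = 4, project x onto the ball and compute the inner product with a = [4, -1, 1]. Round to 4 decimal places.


Step 1: Compute ||x|| (intermediates to 6 decimals).
||x|| = sqrt((-5.1147)^2 + 0.239^2 + (-4.321)^2) = 6.699874
Step 2: Project.
Since ||x|| > R, scale = R/||x|| = 4/6.699874 = 0.597026, proj(x) = scale * x
proj(x) = [-3.053609, 0.142689, -2.579749]
Step 3: Dot product.
a^T * proj(x) = 4*(-3.053609) - 1*0.142689 + 1*(-2.579749) = -14.9369


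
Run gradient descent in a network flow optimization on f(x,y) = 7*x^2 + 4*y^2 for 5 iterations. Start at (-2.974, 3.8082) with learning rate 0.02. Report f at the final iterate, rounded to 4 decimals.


Gradient descent on f(x,y) = 7*x^2 + 4*y^2.
Starting point: (-2.974, 3.8082), alpha = 0.02
Step 1: grad_x = 2*7*-2.974 = -41.636, grad_y = 2*4*3.8082 = 30.4656
  x_1 = -2.974 - 0.02*-41.636 = -2.1413
  y_1 = 3.8082 - 0.02*30.4656 = 3.1989
Step 2: grad_x = 2*7*-2.1413 = -29.9779, grad_y = 2*4*3.1989 = 25.5911
  x_2 = -2.1413 - 0.02*-29.9779 = -1.5417
  y_2 = 3.1989 - 0.02*25.5911 = 2.6871
Step 3: grad_x = 2*7*-1.5417 = -21.5841, grad_y = 2*4*2.6871 = 21.4965
  x_3 = -1.5417 - 0.02*-21.5841 = -1.11
  y_3 = 2.6871 - 0.02*21.4965 = 2.2571
Step 4: grad_x = 2*7*-1.11 = -15.5406, grad_y = 2*4*2.2571 = 18.0571
  x_4 = -1.11 - 0.02*-15.5406 = -0.7992
  y_4 = 2.2571 - 0.02*18.0571 = 1.896
Step 5: grad_x = 2*7*-0.7992 = -11.1892, grad_y = 2*4*1.896 = 15.1679
  x_5 = -0.7992 - 0.02*-11.1892 = -0.5754
  y_5 = 1.896 - 0.02*15.1679 = 1.5926
f(-0.5754, 1.5926) = 7*(-0.5754)^2 + 4*1.5926^2 = 12.4639


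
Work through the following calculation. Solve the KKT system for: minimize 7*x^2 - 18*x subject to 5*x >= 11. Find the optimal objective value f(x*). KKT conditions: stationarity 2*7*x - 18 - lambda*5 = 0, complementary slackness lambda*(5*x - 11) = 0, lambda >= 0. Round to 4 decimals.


Step 1: Try lambda = 0 (constraint inactive).
x_unc = 18/(2*7) = 1.2857
Check: 5*1.2857 = 6.4285 < 11 -- violated!
Step 2: Constraint must be active: 5*x = 11
x* = 11/5 = 2.2
lambda = (2*7*2.2 - 18)/5 = 2.56
Step 3: Compute optimal value.
f(x*) = 7*2.2^2 - 18*2.2 = -5.72


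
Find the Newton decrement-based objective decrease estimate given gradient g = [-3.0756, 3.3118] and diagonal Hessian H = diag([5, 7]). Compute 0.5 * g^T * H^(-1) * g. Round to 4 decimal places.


Step 1: H is diagonal, so H^(-1) * g = [-0.6151, 0.4731].
Step 2: g^T H^(-1) g = sum_i g_i^2 / H_ii
  = (-3.0756)^2/5 + (3.3118)^2/7
  = 1.8919 + 1.5669 = 3.4587
Step 3: Objective decrease = 0.5 * g^T H^(-1) g = 1.7294


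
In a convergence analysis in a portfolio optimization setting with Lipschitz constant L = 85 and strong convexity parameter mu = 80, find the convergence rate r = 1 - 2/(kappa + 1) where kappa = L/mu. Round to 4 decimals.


Step 1: Compute the condition number.
kappa = L/mu = 85/80 = 1.0625
Step 2: Compute the convergence rate.
r = 1 - 2/(kappa + 1) = 1 - 2*mu/(L + mu) = (L - mu)/(L + mu) = 5/165 = 0.0303


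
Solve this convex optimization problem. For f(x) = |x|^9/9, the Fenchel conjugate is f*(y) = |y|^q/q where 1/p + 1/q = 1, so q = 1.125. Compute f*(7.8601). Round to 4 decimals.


The conjugate exponent q satisfies 1/p + 1/q = 1.
p = 9, so q = 9/(9 - 1) = 1.125
|y|^q = 7.8601^1.125 = 10.1708
f*(7.8601) = 10.1708 / 1.125 = 9.0407


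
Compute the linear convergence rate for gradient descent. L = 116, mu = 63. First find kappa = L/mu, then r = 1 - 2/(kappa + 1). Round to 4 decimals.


Step 1: Compute the condition number.
kappa = L/mu = 116/63 = 1.8413
Step 2: Compute the convergence rate.
r = 1 - 2/(kappa + 1) = 1 - 2*mu/(L + mu) = (L - mu)/(L + mu) = 53/179 = 0.2961


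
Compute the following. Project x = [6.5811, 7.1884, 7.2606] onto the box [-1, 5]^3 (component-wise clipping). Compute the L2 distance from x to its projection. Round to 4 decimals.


Project each component onto [-1, 5].
clip(6.5811) = 5.0, clip(7.1884) = 5.0, clip(7.2606) = 5.0
Projection = [5.0, 5.0, 5.0]
Squared diffs: [2.4999, 4.7891, 5.1103]
Distance = sqrt(12.3993) = 3.5213


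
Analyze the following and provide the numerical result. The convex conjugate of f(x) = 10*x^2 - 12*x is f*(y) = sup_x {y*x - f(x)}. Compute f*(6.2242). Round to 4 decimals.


f*(y) = sup_x {y*x - a*x^2 - b*x} = sup_x {(y-b)*x - a*x^2}
FOC: (y - b) - 2a*x = 0 => x* = (y - b)/(2a)
x* = (6.2242 + 12)/(2*10) = 0.9112
f*(6.2242) = (y-b)^2/(4a) = (6.2242 + 12)^2/(4*10)
= 332.1215/40 = 8.303


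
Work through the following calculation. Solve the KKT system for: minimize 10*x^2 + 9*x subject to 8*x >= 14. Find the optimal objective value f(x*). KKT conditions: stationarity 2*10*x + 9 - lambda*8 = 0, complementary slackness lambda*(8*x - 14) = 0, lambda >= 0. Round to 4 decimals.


Step 1: Try lambda = 0 (constraint inactive).
x_unc = -9/(2*10) = -0.45
Check: 8*-0.45 = -3.6 < 14 -- violated!
Step 2: Constraint must be active: 8*x = 14
x* = 14/8 = 1.75
lambda = (2*10*1.75 + 9)/8 = 5.5
Step 3: Compute optimal value.
f(x*) = 10*1.75^2 + 9*1.75 = 46.375


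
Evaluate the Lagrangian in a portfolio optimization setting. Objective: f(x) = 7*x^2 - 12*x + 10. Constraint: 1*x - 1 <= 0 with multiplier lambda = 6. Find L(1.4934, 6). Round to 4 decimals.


Step 1: Evaluate f(x).
f(1.4934) = 7*1.4934^2 - 12*1.4934 + 10 = 7.6909
Step 2: Evaluate g(x).
g(1.4934) = 1*1.4934 - 1 = 0.4934
Step 3: Compute Lagrangian.
L = 7.6909 + 6*0.4934 = 10.6513


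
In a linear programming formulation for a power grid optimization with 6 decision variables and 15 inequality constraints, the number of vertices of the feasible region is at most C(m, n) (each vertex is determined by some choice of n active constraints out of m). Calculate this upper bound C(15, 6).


Each vertex corresponds to some choice of n active constraints out of m, so the number of vertices is at most C(m, n) = m! / (n!(m-n)!).
m = 15, n = 6
Numerator: 15 * 14 * 13 * 12 * 11 * 10
Denominator: 6! = 720
C(15, 6) = 5005


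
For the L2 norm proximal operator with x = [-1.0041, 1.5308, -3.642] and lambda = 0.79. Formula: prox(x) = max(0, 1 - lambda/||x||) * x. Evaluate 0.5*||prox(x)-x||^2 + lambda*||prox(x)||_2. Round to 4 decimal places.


Step 1: Compute ||x||.
||x|| = 4.0762
Step 2: Compute scaling factor.
scale = max(0, 1 - 0.79/4.0762) = 0.8062
Step 3: prox(x) = [-0.8095, 1.2341, -2.9362]
||prox(x)|| = 3.2862
Step 4: Proximal objective.
0.5*||prox-x||^2 = 0.3121
lambda*||prox|| = 2.5961
Total = 2.9082


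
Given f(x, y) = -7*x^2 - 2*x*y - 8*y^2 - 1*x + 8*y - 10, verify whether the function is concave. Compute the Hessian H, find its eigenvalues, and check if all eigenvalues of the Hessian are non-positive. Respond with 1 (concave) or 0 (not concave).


The Hessian of f(x,y) = -7*x^2 - 2*x*y - 8*y^2 - 1*x + 8*y - 10 is:
H = [[-14, -2], [-2, -16]]
Trace = -14 - 16 = -30
Determinant = -14*-16 - (-2)^2 = 220
Discriminant = (-30)^2 - 4*220 = 20.0
Eigenvalues: lambda_1 = -17.2361, lambda_2 = -12.7639
The function is concave.

1


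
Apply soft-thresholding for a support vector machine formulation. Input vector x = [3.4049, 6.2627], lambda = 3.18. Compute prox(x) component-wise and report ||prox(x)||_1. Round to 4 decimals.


Soft-thresholding with lambda = 3.18:
prox(3.4049) = sign(3.4049)*max(|3.4049| - 3.18, 0) = 0.2249
prox(6.2627) = sign(6.2627)*max(|6.2627| - 3.18, 0) = 3.0827
prox(x) = [0.2249, 3.0827]
||prox(x)||_1 = 0.2249 + 3.0827 = 3.3076


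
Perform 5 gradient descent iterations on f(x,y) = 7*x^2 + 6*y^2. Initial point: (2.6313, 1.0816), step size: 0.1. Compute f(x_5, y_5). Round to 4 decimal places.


Gradient descent on f(x,y) = 7*x^2 + 6*y^2.
Starting point: (2.6313, 1.0816), alpha = 0.1
Step 1: grad_x = 2*7*2.6313 = 36.8382, grad_y = 2*6*1.0816 = 12.9792
  x_1 = 2.6313 - 0.1*36.8382 = -1.0525
  y_1 = 1.0816 - 0.1*12.9792 = -0.2163
Step 2: grad_x = 2*7*-1.0525 = -14.7353, grad_y = 2*6*-0.2163 = -2.5958
  x_2 = -1.0525 - 0.1*-14.7353 = 0.421
  y_2 = -0.2163 - 0.1*-2.5958 = 0.0433
Step 3: grad_x = 2*7*0.421 = 5.8941, grad_y = 2*6*0.0433 = 0.5192
  x_3 = 0.421 - 0.1*5.8941 = -0.1684
  y_3 = 0.0433 - 0.1*0.5192 = -0.0087
Step 4: grad_x = 2*7*-0.1684 = -2.3576, grad_y = 2*6*-0.0087 = -0.1038
  x_4 = -0.1684 - 0.1*-2.3576 = 0.0674
  y_4 = -0.0087 - 0.1*-0.1038 = 0.0017
Step 5: grad_x = 2*7*0.0674 = 0.9431, grad_y = 2*6*0.0017 = 0.0208
  x_5 = 0.0674 - 0.1*0.9431 = -0.0269
  y_5 = 0.0017 - 0.1*0.0208 = -0.0003
f(-0.0269, -0.0003) = 7*(-0.0269)^2 + 6*(-0.0003)^2 = 0.0051


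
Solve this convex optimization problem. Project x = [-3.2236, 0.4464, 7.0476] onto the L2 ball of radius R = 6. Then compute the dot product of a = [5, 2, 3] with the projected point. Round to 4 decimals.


Step 1: Compute ||x|| (intermediates to 6 decimals).
||x|| = sqrt((-3.2236)^2 + 0.4464^2 + 7.0476^2) = 7.762702
Step 2: Project.
Since ||x|| > R, scale = R/||x|| = 6/7.762702 = 0.772927, proj(x) = scale * x
proj(x) = [-2.491607, 0.345035, 5.44728]
Step 3: Dot product.
a^T * proj(x) = 5*(-2.491607) + 2*0.345035 + 3*5.44728 = 4.5739


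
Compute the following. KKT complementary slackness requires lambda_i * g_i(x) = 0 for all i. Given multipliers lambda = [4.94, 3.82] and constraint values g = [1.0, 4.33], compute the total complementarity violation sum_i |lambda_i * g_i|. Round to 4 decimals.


KKT complementary slackness check:
lambda_1 * g_1 = 4.94 * 1.0 = 4.94
lambda_2 * g_2 = 3.82 * 4.33 = 16.5406
Total violation = 4.94 + 16.5406 = 21.4806


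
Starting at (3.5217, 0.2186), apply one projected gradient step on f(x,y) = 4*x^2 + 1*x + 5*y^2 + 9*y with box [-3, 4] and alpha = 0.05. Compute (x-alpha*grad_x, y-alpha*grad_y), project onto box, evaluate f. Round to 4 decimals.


Step 1: Compute gradient at (3.5217, 0.2186).
grad_x = 2*4*3.5217 + 1 = 29.1736
grad_y = 2*5*0.2186 + 9 = 11.186
Step 2: Gradient step.
x_raw = 3.5217 - 0.05*29.1736 = 2.063
y_raw = 0.2186 - 0.05*11.186 = -0.3407
Step 3: Project onto [-3, 4].
x_proj = clip(2.063) = 2.063
y_proj = clip(-0.3407) = -0.3407
Step 4: Evaluate f.
f(2.063, -0.3407) = 16.6013


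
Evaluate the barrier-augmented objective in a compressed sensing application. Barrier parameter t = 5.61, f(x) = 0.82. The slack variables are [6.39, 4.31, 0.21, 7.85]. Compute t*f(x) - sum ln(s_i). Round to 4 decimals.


Step 1: Compute log-barrier.
ln values: [1.8547, 1.4609, -1.5606, 2.0605]
phi = -(1.8547 + 1.4609 - 1.5606 + 2.0605) = -3.8155
Step 2: Compute augmented objective.
t*f(x) = 5.61*0.82 = 4.6002
Total = 4.6002 - 3.8155 = 0.7847


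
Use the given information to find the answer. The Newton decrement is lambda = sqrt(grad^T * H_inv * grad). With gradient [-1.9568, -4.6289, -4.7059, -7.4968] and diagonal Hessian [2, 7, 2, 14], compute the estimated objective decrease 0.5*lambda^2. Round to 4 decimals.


Step 1: H is diagonal, so H^(-1) * g = [-0.9784, -0.6613, -2.353, -0.5355].
Step 2: g^T H^(-1) g = sum_i g_i^2 / H_ii
  = (-1.9568)^2/2 + (-4.6289)^2/7 + (-4.7059)^2/2 + (-7.4968)^2/14
  = 1.9145 + 3.061 + 11.0727 + 4.0144 = 20.0627
Step 3: Objective decrease = 0.5 * g^T H^(-1) g = 10.0313


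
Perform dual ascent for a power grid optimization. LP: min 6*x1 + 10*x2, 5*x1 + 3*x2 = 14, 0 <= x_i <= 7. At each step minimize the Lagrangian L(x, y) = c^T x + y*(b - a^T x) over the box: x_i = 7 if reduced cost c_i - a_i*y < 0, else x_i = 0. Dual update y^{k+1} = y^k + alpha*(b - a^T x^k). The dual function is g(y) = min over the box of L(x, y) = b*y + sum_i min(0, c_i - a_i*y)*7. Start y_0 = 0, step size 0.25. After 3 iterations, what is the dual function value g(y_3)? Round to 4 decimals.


Dual ascent for LP: min 6*x1 + 10*x2, 5*x1 + 3*x2 = 14, 0 <= x_i <= 7
Step 1: y^k = 0.0, reduced costs: (6.0, 10.0)
  x^k = (0.0, 0.0), subgradient = b - a^T x = 14.0
  y^{k+1} = 0.0 + 0.25*14.0 = 3.5
Step 2: y^k = 3.5, reduced costs: (-11.5, -0.5)
  x^k = (7.0, 7.0), subgradient = b - a^T x = -42.0
  y^{k+1} = 3.5 + 0.25*-42.0 = -7.0
Step 3: y^k = -7.0, reduced costs: (41.0, 31.0)
  x^k = (0.0, 0.0), subgradient = b - a^T x = 14.0
  y^{k+1} = -7.0 + 0.25*14.0 = -3.5
Dual objective at y_3 = -3.5: reduced costs (23.5, 20.5), box minimizer x = (0.0, 0.0)
g(y_3) = b*y + (c1 - a1*y)*x1 + (c2 - a2*y)*x2 = 14*(-3.5) + 23.5*0.0 + 20.5*0.0 = -49.0 + 0.0 + 0.0 = -49.0


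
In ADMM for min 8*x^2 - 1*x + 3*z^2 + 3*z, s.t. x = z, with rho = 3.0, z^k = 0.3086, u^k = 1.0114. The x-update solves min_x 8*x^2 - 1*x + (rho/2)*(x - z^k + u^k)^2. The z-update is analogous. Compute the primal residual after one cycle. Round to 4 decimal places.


ADMM iteration with rho = 3.0, z^k = 0.3086, u^k = 1.0114
Step 1: x-update.
Minimize 8*x^2 - 1*x + (3.0/2)*(x - 0.3086 + 1.0114)^2
FOC: (2*8 + 3.0)*x = 1 + 3.0*(0.3086 - 1.0114)
x^{k+1} = -0.0583
Step 2: z-update.
Minimize 3*z^2 + 3*z + (3.0/2)*(-0.0583 - z + 1.0114)^2
FOC: (2*3 + 3.0)*z = -3 + 3.0*(-0.0583 + 1.0114)
z^{k+1} = -0.0156
Step 3: u-update.
u^{k+1} = 1.0114 - 0.0583 + 0.0156 = 0.9687
Step 4: Primal residual = |-0.0583 + 0.0156| = 0.0427


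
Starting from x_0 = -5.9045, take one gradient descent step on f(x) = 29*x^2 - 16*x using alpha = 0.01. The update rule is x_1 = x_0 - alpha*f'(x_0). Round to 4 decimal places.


We compute the gradient at x_0 and apply the update.
f'(x) = 58*x - 16
f'(-5.9045) = 58*-5.9045 - 16 = -358.461
x_1 = -5.9045 - 0.01*-358.461 = -2.3199


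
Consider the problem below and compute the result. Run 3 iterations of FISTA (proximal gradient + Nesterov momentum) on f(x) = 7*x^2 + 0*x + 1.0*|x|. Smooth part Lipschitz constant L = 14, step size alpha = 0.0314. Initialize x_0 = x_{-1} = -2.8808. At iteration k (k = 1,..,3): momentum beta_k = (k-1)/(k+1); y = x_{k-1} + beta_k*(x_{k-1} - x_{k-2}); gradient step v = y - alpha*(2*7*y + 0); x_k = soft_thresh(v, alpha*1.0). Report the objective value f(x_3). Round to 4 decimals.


FISTA on f(x) = 7*x^2 + 0*x + 1.0*|x|
L = 14, alpha = 0.0314
Iteration 1: beta = 0.0, y = -2.8808 + 0.0*(-2.8808 + 2.8808) = -2.8808
  grad(y) = -40.3312, v = y - alpha*grad = -1.6144
  prox(v) = soft_thresh(-1.6144, 0.0314) = -1.583
Iteration 2: beta = 0.3333, y = -1.583 + 0.3333*(-1.583 + 2.8808) = -1.1504
  grad(y) = -16.1056, v = y - alpha*grad = -0.6447
  prox(v) = soft_thresh(-0.6447, 0.0314) = -0.6133
Iteration 3: beta = 0.5, y = -0.6133 + 0.5*(-0.6133 + 1.583) = -0.1284
  grad(y) = -1.798, v = y - alpha*grad = -0.072
  prox(v) = soft_thresh(-0.072, 0.0314) = -0.0406
f(x_3) = 7*(-0.0406)^2 + 0*(-0.0406) + 1.0*|-0.0406| = 0.0521


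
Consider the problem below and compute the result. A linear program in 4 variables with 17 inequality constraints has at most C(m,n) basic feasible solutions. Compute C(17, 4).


Each vertex corresponds to some choice of n active constraints out of m, so the number of vertices is at most C(m, n) = m! / (n!(m-n)!).
m = 17, n = 4
Numerator: 17 * 16 * 15 * 14
Denominator: 4! = 24
C(17, 4) = 2380


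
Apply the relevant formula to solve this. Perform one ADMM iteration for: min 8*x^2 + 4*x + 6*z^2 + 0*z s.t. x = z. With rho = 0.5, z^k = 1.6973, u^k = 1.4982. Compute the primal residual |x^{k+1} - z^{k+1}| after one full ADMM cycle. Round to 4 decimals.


ADMM iteration with rho = 0.5, z^k = 1.6973, u^k = 1.4982
Step 1: x-update.
Minimize 8*x^2 + 4*x + (0.5/2)*(x - 1.6973 + 1.4982)^2
FOC: (2*8 + 0.5)*x = -4 + 0.5*(1.6973 - 1.4982)
x^{k+1} = -0.2364
Step 2: z-update.
Minimize 6*z^2 + 0*z + (0.5/2)*(-0.2364 - z + 1.4982)^2
FOC: (2*6 + 0.5)*z = 0 + 0.5*(-0.2364 + 1.4982)
z^{k+1} = 0.0505
Step 3: u-update.
u^{k+1} = 1.4982 - 0.2364 - 0.0505 = 1.2113
Step 4: Primal residual = |-0.2364 - 0.0505| = 0.2869


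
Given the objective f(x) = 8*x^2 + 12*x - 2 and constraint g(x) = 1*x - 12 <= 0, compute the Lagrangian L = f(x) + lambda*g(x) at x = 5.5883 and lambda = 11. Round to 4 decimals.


Step 1: Evaluate f(x).
f(5.5883) = 8*5.5883^2 + 12*5.5883 - 2 = 314.8924
Step 2: Evaluate g(x).
g(5.5883) = 1*5.5883 - 12 = -6.4117
Step 3: Compute Lagrangian.
L = 314.8924 + 11*-6.4117 = 244.3637


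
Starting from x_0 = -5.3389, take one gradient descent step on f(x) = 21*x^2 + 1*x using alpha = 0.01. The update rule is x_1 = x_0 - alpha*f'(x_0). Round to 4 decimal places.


We compute the gradient at x_0 and apply the update.
f'(x) = 42*x + 1
f'(-5.3389) = 42*-5.3389 + 1 = -223.2338
x_1 = -5.3389 - 0.01*-223.2338 = -3.1066


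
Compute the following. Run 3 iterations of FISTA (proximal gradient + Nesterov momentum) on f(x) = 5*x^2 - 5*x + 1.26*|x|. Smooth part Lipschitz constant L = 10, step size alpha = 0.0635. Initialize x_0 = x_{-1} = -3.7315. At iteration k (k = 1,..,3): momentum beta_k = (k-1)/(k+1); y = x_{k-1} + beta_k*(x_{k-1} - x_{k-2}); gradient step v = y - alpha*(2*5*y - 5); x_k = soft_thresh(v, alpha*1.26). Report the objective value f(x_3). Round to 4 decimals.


FISTA on f(x) = 5*x^2 - 5*x + 1.26*|x|
L = 10, alpha = 0.0635
Iteration 1: beta = 0.0, y = -3.7315 + 0.0*(-3.7315 + 3.7315) = -3.7315
  grad(y) = -42.315, v = y - alpha*grad = -1.0445
  prox(v) = soft_thresh(-1.0445, 0.08) = -0.9645
Iteration 2: beta = 0.3333, y = -0.9645 + 0.3333*(-0.9645 + 3.7315) = -0.0422
  grad(y) = -5.4215, v = y - alpha*grad = 0.3021
  prox(v) = soft_thresh(0.3021, 0.08) = 0.2221
Iteration 3: beta = 0.5, y = 0.2221 + 0.5*(0.2221 + 0.9645) = 0.8154
  grad(y) = 3.154, v = y - alpha*grad = 0.6151
  prox(v) = soft_thresh(0.6151, 0.08) = 0.5351
f(x_3) = 5*0.5351^2 - 5*0.5351 + 1.26*|0.5351| = -0.5696


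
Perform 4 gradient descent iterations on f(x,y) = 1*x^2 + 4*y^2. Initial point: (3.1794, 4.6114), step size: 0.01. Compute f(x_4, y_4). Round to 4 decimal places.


Gradient descent on f(x,y) = 1*x^2 + 4*y^2.
Starting point: (3.1794, 4.6114), alpha = 0.01
Step 1: grad_x = 2*1*3.1794 = 6.3588, grad_y = 2*4*4.6114 = 36.8912
  x_1 = 3.1794 - 0.01*6.3588 = 3.1158
  y_1 = 4.6114 - 0.01*36.8912 = 4.2425
Step 2: grad_x = 2*1*3.1158 = 6.2316, grad_y = 2*4*4.2425 = 33.9399
  x_2 = 3.1158 - 0.01*6.2316 = 3.0535
  y_2 = 4.2425 - 0.01*33.9399 = 3.9031
Step 3: grad_x = 2*1*3.0535 = 6.107, grad_y = 2*4*3.9031 = 31.2247
  x_3 = 3.0535 - 0.01*6.107 = 2.9924
  y_3 = 3.9031 - 0.01*31.2247 = 3.5908
Step 4: grad_x = 2*1*2.9924 = 5.9849, grad_y = 2*4*3.5908 = 28.7267
  x_4 = 2.9924 - 0.01*5.9849 = 2.9326
  y_4 = 3.5908 - 0.01*28.7267 = 3.3036
f(2.9326, 3.3036) = 1*2.9326^2 + 4*3.3036^2 = 52.2544


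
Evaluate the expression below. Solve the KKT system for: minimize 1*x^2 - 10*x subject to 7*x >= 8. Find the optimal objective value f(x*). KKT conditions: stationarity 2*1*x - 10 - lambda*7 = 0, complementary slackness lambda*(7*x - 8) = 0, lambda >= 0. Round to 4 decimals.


Step 1: Try lambda = 0 (constraint inactive).
Stationarity: 2*1*x - 10 = 0
x* = 10/(2*1) = 5.0
Check constraint: 7*5.0 = 35.0 >= 8 -- satisfied.
Step 2: Compute optimal value.
f(x*) = 1*5.0^2 - 10*5.0 = -25.0


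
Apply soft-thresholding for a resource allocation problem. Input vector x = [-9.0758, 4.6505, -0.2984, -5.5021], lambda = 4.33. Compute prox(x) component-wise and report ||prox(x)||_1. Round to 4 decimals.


Soft-thresholding with lambda = 4.33:
prox(-9.0758) = sign(-9.0758)*max(|-9.0758| - 4.33, 0) = -4.7458
prox(4.6505) = sign(4.6505)*max(|4.6505| - 4.33, 0) = 0.3205
prox(-0.2984) = sign(-0.2984)*max(|-0.2984| - 4.33, 0) = 0.0
prox(-5.5021) = sign(-5.5021)*max(|-5.5021| - 4.33, 0) = -1.1721
prox(x) = [-4.7458, 0.3205, 0.0, -1.1721]
||prox(x)||_1 = 4.7458 + 0.3205 + 0.0 + 1.1721 = 6.2384


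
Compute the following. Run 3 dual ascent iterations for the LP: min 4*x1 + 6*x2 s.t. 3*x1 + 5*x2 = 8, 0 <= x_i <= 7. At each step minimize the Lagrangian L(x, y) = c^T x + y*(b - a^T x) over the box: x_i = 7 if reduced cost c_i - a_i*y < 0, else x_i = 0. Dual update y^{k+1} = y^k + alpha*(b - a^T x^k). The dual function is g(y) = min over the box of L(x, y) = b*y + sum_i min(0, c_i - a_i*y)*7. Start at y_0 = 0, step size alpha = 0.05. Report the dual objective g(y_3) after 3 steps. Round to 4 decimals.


Dual ascent for LP: min 4*x1 + 6*x2, 3*x1 + 5*x2 = 8, 0 <= x_i <= 7
Step 1: y^k = 0.0, reduced costs: (4.0, 6.0)
  x^k = (0.0, 0.0), subgradient = b - a^T x = 8.0
  y^{k+1} = 0.0 + 0.05*8.0 = 0.4
Step 2: y^k = 0.4, reduced costs: (2.8, 4.0)
  x^k = (0.0, 0.0), subgradient = b - a^T x = 8.0
  y^{k+1} = 0.4 + 0.05*8.0 = 0.8
Step 3: y^k = 0.8, reduced costs: (1.6, 2.0)
  x^k = (0.0, 0.0), subgradient = b - a^T x = 8.0
  y^{k+1} = 0.8 + 0.05*8.0 = 1.2
Dual objective at y_3 = 1.2: reduced costs (0.4, 0.0), box minimizer x = (0.0, 0.0)
g(y_3) = b*y + (c1 - a1*y)*x1 + (c2 - a2*y)*x2 = 8*1.2 + 0.4*0.0 + 0.0*0.0 = 9.6 + 0.0 + 0.0 = 9.6


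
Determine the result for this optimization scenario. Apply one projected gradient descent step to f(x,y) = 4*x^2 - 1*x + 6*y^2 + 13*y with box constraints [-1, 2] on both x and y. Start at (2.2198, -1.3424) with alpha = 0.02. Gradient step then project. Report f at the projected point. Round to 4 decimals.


Step 1: Compute gradient at (2.2198, -1.3424).
grad_x = 2*4*2.2198 - 1 = 16.7584
grad_y = 2*6*-1.3424 + 13 = -3.1088
Step 2: Gradient step.
x_raw = 2.2198 - 0.02*16.7584 = 1.8846
y_raw = -1.3424 - 0.02*-3.1088 = -1.2802
Step 3: Project onto [-1, 2].
x_proj = clip(1.8846) = 1.8846
y_proj = clip(-1.2802) = -1.0
Step 4: Evaluate f.
f(1.8846, -1.0) = 5.3227


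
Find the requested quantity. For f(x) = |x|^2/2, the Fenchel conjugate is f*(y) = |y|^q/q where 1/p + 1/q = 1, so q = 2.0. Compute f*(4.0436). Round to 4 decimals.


The conjugate exponent q satisfies 1/p + 1/q = 1.
p = 2, so q = 2/(2 - 1) = 2.0
|y|^q = 4.0436^2.0 = 16.3507
f*(4.0436) = 16.3507 / 2.0 = 8.1754


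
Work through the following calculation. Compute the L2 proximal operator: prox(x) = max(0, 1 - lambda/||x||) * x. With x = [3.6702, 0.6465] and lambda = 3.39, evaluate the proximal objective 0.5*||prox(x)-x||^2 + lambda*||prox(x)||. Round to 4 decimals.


Step 1: Compute ||x||.
||x|| = 3.7267
Step 2: Compute scaling factor.
scale = max(0, 1 - 3.39/3.7267) = 0.0903
Step 3: prox(x) = [0.3316, 0.0584]
||prox(x)|| = 0.3367
Step 4: Proximal objective.
0.5*||prox-x||^2 = 5.7461
lambda*||prox|| = 1.1414
Total = 6.8875


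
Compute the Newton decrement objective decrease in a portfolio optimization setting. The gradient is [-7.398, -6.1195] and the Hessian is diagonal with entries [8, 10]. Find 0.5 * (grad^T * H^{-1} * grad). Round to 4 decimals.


Step 1: H is diagonal, so H^(-1) * g = [-0.9248, -0.612].
Step 2: g^T H^(-1) g = sum_i g_i^2 / H_ii
  = (-7.398)^2/8 + (-6.1195)^2/10
  = 6.8413 + 3.7448 = 10.5861
Step 3: Objective decrease = 0.5 * g^T H^(-1) g = 5.2931


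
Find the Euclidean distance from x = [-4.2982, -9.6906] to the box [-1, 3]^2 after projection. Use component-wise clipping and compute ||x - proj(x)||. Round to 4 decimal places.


Project each component onto [-1, 3].
clip(-4.2982) = -1.0, clip(-9.6906) = -1.0
Projection = [-1.0, -1.0]
Squared diffs: [10.8781, 75.5265]
Distance = sqrt(86.4046) = 9.2954


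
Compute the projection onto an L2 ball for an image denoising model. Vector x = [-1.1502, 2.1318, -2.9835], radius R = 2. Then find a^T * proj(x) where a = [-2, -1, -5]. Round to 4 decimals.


Step 1: Compute ||x|| (intermediates to 6 decimals).
||x|| = sqrt((-1.1502)^2 + 2.1318^2 + (-2.9835)^2) = 3.84302
Step 2: Project.
Since ||x|| > R, scale = R/||x|| = 2/3.84302 = 0.520424, proj(x) = scale * x
proj(x) = [-0.598592, 1.10944, -1.552685]
Step 3: Dot product.
a^T * proj(x) = -2*(-0.598592) - 1*1.10944 - 5*(-1.552685) = 7.8512


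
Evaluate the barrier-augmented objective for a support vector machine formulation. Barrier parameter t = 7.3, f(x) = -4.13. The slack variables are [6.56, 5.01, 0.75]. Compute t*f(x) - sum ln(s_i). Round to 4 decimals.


Step 1: Compute log-barrier.
ln values: [1.881, 1.6114, -0.2877]
phi = -(1.881 + 1.6114 - 0.2877) = -3.2047
Step 2: Compute augmented objective.
t*f(x) = 7.3*-4.13 = -30.149
Total = -30.149 - 3.2047 = -33.3537


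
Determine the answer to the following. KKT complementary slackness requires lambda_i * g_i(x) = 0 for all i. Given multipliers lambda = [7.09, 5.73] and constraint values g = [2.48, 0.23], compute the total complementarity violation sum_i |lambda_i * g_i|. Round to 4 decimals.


KKT complementary slackness check:
lambda_1 * g_1 = 7.09 * 2.48 = 17.5832
lambda_2 * g_2 = 5.73 * 0.23 = 1.3179
Total violation = 17.5832 + 1.3179 = 18.9011


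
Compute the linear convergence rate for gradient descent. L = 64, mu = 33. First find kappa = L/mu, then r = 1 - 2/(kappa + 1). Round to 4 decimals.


Step 1: Compute the condition number.
kappa = L/mu = 64/33 = 1.9394
Step 2: Compute the convergence rate.
r = 1 - 2/(kappa + 1) = 1 - 2*mu/(L + mu) = (L - mu)/(L + mu) = 31/97 = 0.3196


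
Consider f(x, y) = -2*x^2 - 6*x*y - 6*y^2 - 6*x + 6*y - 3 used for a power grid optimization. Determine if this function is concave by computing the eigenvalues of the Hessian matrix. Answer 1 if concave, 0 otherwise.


The Hessian of f(x,y) = -2*x^2 - 6*x*y - 6*y^2 - 6*x + 6*y - 3 is:
H = [[-4, -6], [-6, -12]]
Trace = -4 - 12 = -16
Determinant = -4*-12 - (-6)^2 = 12
Discriminant = (-16)^2 - 4*12 = 208.0
Eigenvalues: lambda_1 = -15.2111, lambda_2 = -0.7889
The function is concave.

1


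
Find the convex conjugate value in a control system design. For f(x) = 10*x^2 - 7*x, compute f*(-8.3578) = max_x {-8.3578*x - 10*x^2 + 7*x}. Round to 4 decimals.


f*(y) = sup_x {y*x - a*x^2 - b*x} = sup_x {(y-b)*x - a*x^2}
FOC: (y - b) - 2a*x = 0 => x* = (y - b)/(2a)
x* = (-8.3578 + 7)/(2*10) = -0.0679
f*(-8.3578) = (y-b)^2/(4a) = (-8.3578 + 7)^2/(4*10)
= 1.8436/40 = 0.0461


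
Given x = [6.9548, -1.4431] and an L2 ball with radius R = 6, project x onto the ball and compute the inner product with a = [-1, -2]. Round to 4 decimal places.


Step 1: Compute ||x|| (intermediates to 6 decimals).
||x|| = sqrt(6.9548^2 + (-1.4431)^2) = 7.102942
Step 2: Project.
Since ||x|| > R, scale = R/||x|| = 6/7.102942 = 0.84472, proj(x) = scale * x
proj(x) = [5.874859, -1.219015]
Step 3: Dot product.
a^T * proj(x) = -1*5.874859 - 2*(-1.219015) = -3.4368


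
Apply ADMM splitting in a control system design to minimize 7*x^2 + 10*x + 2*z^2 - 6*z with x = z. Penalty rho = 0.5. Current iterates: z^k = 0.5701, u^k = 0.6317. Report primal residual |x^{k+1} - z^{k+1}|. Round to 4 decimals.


ADMM iteration with rho = 0.5, z^k = 0.5701, u^k = 0.6317
Step 1: x-update.
Minimize 7*x^2 + 10*x + (0.5/2)*(x - 0.5701 + 0.6317)^2
FOC: (2*7 + 0.5)*x = -10 + 0.5*(0.5701 - 0.6317)
x^{k+1} = -0.6918
Step 2: z-update.
Minimize 2*z^2 - 6*z + (0.5/2)*(-0.6918 - z + 0.6317)^2
FOC: (2*2 + 0.5)*z = 6 + 0.5*(-0.6918 + 0.6317)
z^{k+1} = 1.3267
Step 3: u-update.
u^{k+1} = 0.6317 - 0.6918 - 1.3267 = -1.3867
Step 4: Primal residual = |-0.6918 - 1.3267| = 2.0184


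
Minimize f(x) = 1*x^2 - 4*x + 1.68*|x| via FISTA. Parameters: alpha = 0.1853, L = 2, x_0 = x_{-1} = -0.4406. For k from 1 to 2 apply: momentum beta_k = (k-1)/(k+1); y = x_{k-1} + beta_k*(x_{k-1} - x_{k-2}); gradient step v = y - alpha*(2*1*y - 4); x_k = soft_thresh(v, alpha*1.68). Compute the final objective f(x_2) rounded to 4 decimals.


FISTA on f(x) = 1*x^2 - 4*x + 1.68*|x|
L = 2, alpha = 0.1853
Iteration 1: beta = 0.0, y = -0.4406 + 0.0*(-0.4406 + 0.4406) = -0.4406
  grad(y) = -4.8812, v = y - alpha*grad = 0.4639
  prox(v) = soft_thresh(0.4639, 0.3113) = 0.1526
Iteration 2: beta = 0.3333, y = 0.1526 + 0.3333*(0.1526 + 0.4406) = 0.3503
  grad(y) = -3.2994, v = y - alpha*grad = 0.9617
  prox(v) = soft_thresh(0.9617, 0.3113) = 0.6504
f(x_2) = 1*0.6504^2 - 4*0.6504 + 1.68*|0.6504| = -1.0859


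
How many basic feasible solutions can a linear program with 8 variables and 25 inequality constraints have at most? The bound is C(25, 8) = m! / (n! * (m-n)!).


Each vertex corresponds to some choice of n active constraints out of m, so the number of vertices is at most C(m, n) = m! / (n!(m-n)!).
m = 25, n = 8
Numerator: 25 * 24 * 23 * 22 * 21 * 20 * 19 * 18
Denominator: 8! = 40320
C(25, 8) = 1081575


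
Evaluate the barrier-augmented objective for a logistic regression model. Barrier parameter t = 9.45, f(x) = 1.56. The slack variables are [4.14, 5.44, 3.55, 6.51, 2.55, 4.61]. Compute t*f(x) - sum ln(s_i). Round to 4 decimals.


Step 1: Compute log-barrier.
ln values: [1.4207, 1.6938, 1.2669, 1.8733, 0.9361, 1.5282]
phi = -(1.4207 + 1.6938 + 1.2669 + 1.8733 + 0.9361 + 1.5282) = -8.7191
Step 2: Compute augmented objective.
t*f(x) = 9.45*1.56 = 14.742
Total = 14.742 - 8.7191 = 6.0229


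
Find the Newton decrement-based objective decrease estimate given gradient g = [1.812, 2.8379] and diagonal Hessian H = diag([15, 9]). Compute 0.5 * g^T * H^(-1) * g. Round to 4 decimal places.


Step 1: H is diagonal, so H^(-1) * g = [0.1208, 0.3153].
Step 2: g^T H^(-1) g = sum_i g_i^2 / H_ii
  = (1.812)^2/15 + (2.8379)^2/9
  = 0.2189 + 0.8949 = 1.1137
Step 3: Objective decrease = 0.5 * g^T H^(-1) g = 0.5569


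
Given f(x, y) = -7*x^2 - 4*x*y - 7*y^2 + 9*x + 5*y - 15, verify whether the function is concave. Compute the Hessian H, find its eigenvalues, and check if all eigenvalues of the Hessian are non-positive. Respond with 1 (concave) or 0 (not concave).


The Hessian of f(x,y) = -7*x^2 - 4*x*y - 7*y^2 + 9*x + 5*y - 15 is:
H = [[-14, -4], [-4, -14]]
Trace = -14 - 14 = -28
Determinant = -14*-14 - (-4)^2 = 180
Discriminant = (-28)^2 - 4*180 = 64.0
Eigenvalues: lambda_1 = -18.0, lambda_2 = -10.0
The function is concave.

1


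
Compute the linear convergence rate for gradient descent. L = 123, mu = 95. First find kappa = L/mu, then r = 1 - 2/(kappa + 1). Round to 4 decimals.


Step 1: Compute the condition number.
kappa = L/mu = 123/95 = 1.2947
Step 2: Compute the convergence rate.
r = 1 - 2/(kappa + 1) = 1 - 2*mu/(L + mu) = (L - mu)/(L + mu) = 28/218 = 0.1284


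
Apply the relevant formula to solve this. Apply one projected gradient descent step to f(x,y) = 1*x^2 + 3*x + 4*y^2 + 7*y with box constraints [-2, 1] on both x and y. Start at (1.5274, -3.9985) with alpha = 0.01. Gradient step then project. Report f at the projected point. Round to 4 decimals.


Step 1: Compute gradient at (1.5274, -3.9985).
grad_x = 2*1*1.5274 + 3 = 6.0548
grad_y = 2*4*-3.9985 + 7 = -24.988
Step 2: Gradient step.
x_raw = 1.5274 - 0.01*6.0548 = 1.4669
y_raw = -3.9985 - 0.01*-24.988 = -3.7486
Step 3: Project onto [-2, 1].
x_proj = clip(1.4669) = 1.0
y_proj = clip(-3.7486) = -2.0
Step 4: Evaluate f.
f(1.0, -2.0) = 6.0


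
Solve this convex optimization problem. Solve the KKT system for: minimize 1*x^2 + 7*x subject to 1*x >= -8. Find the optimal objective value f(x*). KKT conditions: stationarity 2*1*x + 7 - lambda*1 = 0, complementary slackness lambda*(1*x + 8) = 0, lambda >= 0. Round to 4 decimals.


Step 1: Try lambda = 0 (constraint inactive).
Stationarity: 2*1*x + 7 = 0
x* = -7/(2*1) = -3.5
Check constraint: 1*-3.5 = -3.5 >= -8 -- satisfied.
Step 2: Compute optimal value.
f(x*) = 1*(-3.5)^2 + 7*(-3.5) = -12.25


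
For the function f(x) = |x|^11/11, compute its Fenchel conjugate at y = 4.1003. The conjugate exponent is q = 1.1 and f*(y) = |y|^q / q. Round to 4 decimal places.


The conjugate exponent q satisfies 1/p + 1/q = 1.
p = 11, so q = 11/(11 - 1) = 1.1
|y|^q = 4.1003^1.1 = 4.7217
f*(4.1003) = 4.7217 / 1.1 = 4.2924


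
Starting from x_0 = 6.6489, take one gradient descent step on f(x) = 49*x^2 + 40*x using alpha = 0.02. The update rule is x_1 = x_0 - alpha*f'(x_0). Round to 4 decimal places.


We compute the gradient at x_0 and apply the update.
f'(x) = 98*x + 40
f'(6.6489) = 98*6.6489 + 40 = 691.5922
x_1 = 6.6489 - 0.02*691.5922 = -7.1829


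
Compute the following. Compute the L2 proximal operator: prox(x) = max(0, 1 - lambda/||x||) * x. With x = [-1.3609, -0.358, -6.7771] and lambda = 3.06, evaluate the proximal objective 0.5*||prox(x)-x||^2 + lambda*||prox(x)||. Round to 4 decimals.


Step 1: Compute ||x||.
||x|| = 6.9217
Step 2: Compute scaling factor.
scale = max(0, 1 - 3.06/6.9217) = 0.5579
Step 3: prox(x) = [-0.7593, -0.1997, -3.781]
||prox(x)|| = 3.8617
Step 4: Proximal objective.
0.5*||prox-x||^2 = 4.6818
lambda*||prox|| = 11.8168
Total = 16.4985


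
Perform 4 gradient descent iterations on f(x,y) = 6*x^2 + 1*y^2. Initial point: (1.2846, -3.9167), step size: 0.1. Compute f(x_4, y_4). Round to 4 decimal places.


Gradient descent on f(x,y) = 6*x^2 + 1*y^2.
Starting point: (1.2846, -3.9167), alpha = 0.1
Step 1: grad_x = 2*6*1.2846 = 15.4152, grad_y = 2*1*-3.9167 = -7.8334
  x_1 = 1.2846 - 0.1*15.4152 = -0.2569
  y_1 = -3.9167 - 0.1*-7.8334 = -3.1334
Step 2: grad_x = 2*6*-0.2569 = -3.083, grad_y = 2*1*-3.1334 = -6.2667
  x_2 = -0.2569 - 0.1*-3.083 = 0.0514
  y_2 = -3.1334 - 0.1*-6.2667 = -2.5067
Step 3: grad_x = 2*6*0.0514 = 0.6166, grad_y = 2*1*-2.5067 = -5.0134
  x_3 = 0.0514 - 0.1*0.6166 = -0.0103
  y_3 = -2.5067 - 0.1*-5.0134 = -2.0054
Step 4: grad_x = 2*6*-0.0103 = -0.1233, grad_y = 2*1*-2.0054 = -4.0107
  x_4 = -0.0103 - 0.1*-0.1233 = 0.0021
  y_4 = -2.0054 - 0.1*-4.0107 = -1.6043
f(0.0021, -1.6043) = 6*0.0021^2 + 1*(-1.6043)^2 = 2.5737


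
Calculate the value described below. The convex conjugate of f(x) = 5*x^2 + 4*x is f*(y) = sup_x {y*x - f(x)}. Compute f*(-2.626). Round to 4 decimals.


f*(y) = sup_x {y*x - a*x^2 - b*x} = sup_x {(y-b)*x - a*x^2}
FOC: (y - b) - 2a*x = 0 => x* = (y - b)/(2a)
x* = (-2.626 - 4)/(2*5) = -0.6626
f*(-2.626) = (y-b)^2/(4a) = (-2.626 - 4)^2/(4*5)
= 43.9039/20 = 2.1952


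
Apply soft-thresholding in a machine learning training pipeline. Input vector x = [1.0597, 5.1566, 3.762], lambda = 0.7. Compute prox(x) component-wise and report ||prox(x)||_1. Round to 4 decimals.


Soft-thresholding with lambda = 0.7:
prox(1.0597) = sign(1.0597)*max(|1.0597| - 0.7, 0) = 0.3597
prox(5.1566) = sign(5.1566)*max(|5.1566| - 0.7, 0) = 4.4566
prox(3.762) = sign(3.762)*max(|3.762| - 0.7, 0) = 3.062
prox(x) = [0.3597, 4.4566, 3.062]
||prox(x)||_1 = 0.3597 + 4.4566 + 3.062 = 7.8783


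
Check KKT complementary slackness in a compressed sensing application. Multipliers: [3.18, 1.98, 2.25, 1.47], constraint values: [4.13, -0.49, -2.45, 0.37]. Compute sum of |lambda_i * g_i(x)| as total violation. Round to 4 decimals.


KKT complementary slackness check:
lambda_1 * g_1 = 3.18 * 4.13 = 13.1334
lambda_2 * g_2 = 1.98 * -0.49 = -0.9702
lambda_3 * g_3 = 2.25 * -2.45 = -5.5125
lambda_4 * g_4 = 1.47 * 0.37 = 0.5439
Total violation = 13.1334 + 0.9702 + 5.5125 + 0.5439 = 20.16


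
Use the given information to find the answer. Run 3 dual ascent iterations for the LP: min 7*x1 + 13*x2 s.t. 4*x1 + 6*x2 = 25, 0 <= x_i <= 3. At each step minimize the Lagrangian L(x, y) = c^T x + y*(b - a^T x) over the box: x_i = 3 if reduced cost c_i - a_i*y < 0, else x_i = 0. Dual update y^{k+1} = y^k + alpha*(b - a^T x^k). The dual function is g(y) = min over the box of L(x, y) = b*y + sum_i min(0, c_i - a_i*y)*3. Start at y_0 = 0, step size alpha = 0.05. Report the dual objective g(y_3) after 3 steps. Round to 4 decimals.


Dual ascent for LP: min 7*x1 + 13*x2, 4*x1 + 6*x2 = 25, 0 <= x_i <= 3
Step 1: y^k = 0.0, reduced costs: (7.0, 13.0)
  x^k = (0.0, 0.0), subgradient = b - a^T x = 25.0
  y^{k+1} = 0.0 + 0.05*25.0 = 1.25
Step 2: y^k = 1.25, reduced costs: (2.0, 5.5)
  x^k = (0.0, 0.0), subgradient = b - a^T x = 25.0
  y^{k+1} = 1.25 + 0.05*25.0 = 2.5
Step 3: y^k = 2.5, reduced costs: (-3.0, -2.0)
  x^k = (3.0, 3.0), subgradient = b - a^T x = -5.0
  y^{k+1} = 2.5 + 0.05*-5.0 = 2.25
Dual objective at y_3 = 2.25: reduced costs (-2.0, -0.5), box minimizer x = (3.0, 3.0)
g(y_3) = b*y + (c1 - a1*y)*x1 + (c2 - a2*y)*x2 = 25*2.25 + (-2.0)*3.0 + (-0.5)*3.0 = 56.25 - 6.0 - 1.5 = 48.75
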